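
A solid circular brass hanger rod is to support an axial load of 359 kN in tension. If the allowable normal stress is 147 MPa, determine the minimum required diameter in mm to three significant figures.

55.8 mm

Required area A ≥ P/σ_allow = 359000/147 = 2442 mm².
For a solid circular section, d ≥ √(4A/π) = 55.76 mm.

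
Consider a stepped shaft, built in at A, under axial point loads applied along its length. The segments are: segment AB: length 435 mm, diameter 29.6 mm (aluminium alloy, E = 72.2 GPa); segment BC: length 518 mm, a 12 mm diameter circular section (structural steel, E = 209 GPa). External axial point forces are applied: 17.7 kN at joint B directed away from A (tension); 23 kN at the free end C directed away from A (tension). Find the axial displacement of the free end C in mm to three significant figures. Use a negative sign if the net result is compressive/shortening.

Internal axial forces (sectioning from the free end, tension +): N_BC = 23 kN, N_AB = 40.7 kN.
A_AB = 688.1 mm².
A_BC = 113.1 mm².
δ_AB = 40700·435/(688.1·72200) = 0.3563 mm
δ_BC = 23000·518/(113.1·209000) = 0.504 mm
δ = Σδ_i = 0.8604 mm.

0.860 mm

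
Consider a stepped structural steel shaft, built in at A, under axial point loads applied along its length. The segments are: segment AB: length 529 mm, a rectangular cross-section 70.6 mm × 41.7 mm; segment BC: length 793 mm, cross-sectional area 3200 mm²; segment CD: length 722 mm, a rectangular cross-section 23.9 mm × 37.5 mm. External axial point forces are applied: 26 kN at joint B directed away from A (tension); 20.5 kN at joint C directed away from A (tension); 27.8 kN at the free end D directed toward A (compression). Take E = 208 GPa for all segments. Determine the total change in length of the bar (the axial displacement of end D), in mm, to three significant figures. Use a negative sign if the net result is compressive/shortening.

Internal axial forces (sectioning from the free end, tension +): N_CD = -27.8 kN, N_BC = -7.3 kN, N_AB = 18.7 kN.
A_AB = 2944 mm².
A_CD = 896.2 mm².
δ_AB = 18700·529/(2944·208000) = 0.01615 mm
δ_BC = -7300·793/(3200·208000) = -0.008697 mm
δ_CD = -27800·722/(896.2·208000) = -0.1077 mm
δ = Σδ_i = -0.1002 mm.

-0.100 mm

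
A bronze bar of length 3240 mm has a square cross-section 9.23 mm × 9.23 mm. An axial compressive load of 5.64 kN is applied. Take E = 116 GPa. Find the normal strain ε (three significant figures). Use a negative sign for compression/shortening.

A = 85.19 mm².
σ = N/A = -66.2 MPa; ε = σ/E = -66.2/116000 = -5.707e-04.

-5.71e-04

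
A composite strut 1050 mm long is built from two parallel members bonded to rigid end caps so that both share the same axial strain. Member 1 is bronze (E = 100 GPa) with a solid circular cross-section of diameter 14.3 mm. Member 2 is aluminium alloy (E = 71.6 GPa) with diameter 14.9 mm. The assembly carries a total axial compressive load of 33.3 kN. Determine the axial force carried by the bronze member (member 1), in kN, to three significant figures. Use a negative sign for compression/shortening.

-18.7 kN

A_1 = 160.6 mm².
A_2 = 174.4 mm².
Equal strain + equilibrium ⇒ each member carries load in proportion to AE: A₁E₁ = 16060000 N, A₂E₂ = 12480000 N, ΣAE = 28550000 N.
F₁ = P·A₁E₁/ΣAE = -33300·16060000/28550000 = -18740 N.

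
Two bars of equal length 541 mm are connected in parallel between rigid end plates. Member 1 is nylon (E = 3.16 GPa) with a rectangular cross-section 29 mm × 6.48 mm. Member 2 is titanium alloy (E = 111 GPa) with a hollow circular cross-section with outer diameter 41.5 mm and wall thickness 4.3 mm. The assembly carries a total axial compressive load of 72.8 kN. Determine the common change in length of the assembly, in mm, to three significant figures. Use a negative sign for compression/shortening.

-0.699 mm

A_1 = 187.9 mm².
A_2 = 502.5 mm².
Equal strain + equilibrium ⇒ each member carries load in proportion to AE: A₁E₁ = 593800 N, A₂E₂ = 55780000 N, ΣAE = 56370000 N.
δ = PL/ΣAE = -72800·541/56370000 = -0.6986 mm.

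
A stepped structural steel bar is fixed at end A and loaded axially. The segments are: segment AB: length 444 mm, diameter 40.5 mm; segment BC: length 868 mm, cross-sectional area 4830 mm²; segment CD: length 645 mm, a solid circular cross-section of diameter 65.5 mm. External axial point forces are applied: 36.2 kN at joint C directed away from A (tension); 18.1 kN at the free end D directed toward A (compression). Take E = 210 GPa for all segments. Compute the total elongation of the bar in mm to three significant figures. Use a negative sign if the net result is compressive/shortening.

0.0287 mm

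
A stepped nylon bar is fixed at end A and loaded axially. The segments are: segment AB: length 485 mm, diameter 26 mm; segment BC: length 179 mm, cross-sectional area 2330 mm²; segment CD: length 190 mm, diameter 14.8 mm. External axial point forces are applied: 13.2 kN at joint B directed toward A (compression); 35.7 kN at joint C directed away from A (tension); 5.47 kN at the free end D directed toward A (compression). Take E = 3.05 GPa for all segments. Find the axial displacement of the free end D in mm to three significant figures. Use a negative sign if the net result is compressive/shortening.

3.88 mm

Internal axial forces (sectioning from the free end, tension +): N_CD = -5.47 kN, N_BC = 30.23 kN, N_AB = 17.03 kN.
A_AB = 530.9 mm².
A_CD = 172 mm².
δ_AB = 17030·485/(530.9·3050) = 5.101 mm
δ_BC = 30230·179/(2330·3050) = 0.7614 mm
δ_CD = -5470·190/(172·3050) = -1.981 mm
δ = Σδ_i = 3.881 mm.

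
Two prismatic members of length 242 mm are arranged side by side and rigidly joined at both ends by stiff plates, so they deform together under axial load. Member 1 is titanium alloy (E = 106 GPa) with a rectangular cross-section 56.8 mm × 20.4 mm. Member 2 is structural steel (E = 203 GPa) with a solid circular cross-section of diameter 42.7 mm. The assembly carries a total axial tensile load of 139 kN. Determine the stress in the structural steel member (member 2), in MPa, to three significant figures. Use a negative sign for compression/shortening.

A_1 = 1159 mm².
A_2 = 1432 mm².
Equal strain + equilibrium ⇒ each member carries load in proportion to AE: A₁E₁ = 122800000 N, A₂E₂ = 290700000 N, ΣAE = 413500000 N.
σ₂ = P·E₂/ΣAE = 139000·203000/413500000 = 68.24 MPa.

68.2 MPa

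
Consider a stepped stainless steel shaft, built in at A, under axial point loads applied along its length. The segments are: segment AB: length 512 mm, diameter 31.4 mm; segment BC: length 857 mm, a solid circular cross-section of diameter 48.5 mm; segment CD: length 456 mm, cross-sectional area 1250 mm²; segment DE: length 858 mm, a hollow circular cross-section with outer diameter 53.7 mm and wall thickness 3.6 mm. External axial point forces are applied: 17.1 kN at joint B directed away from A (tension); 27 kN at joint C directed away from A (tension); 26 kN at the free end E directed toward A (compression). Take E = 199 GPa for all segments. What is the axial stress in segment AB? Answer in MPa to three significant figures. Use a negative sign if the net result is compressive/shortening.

Internal axial forces (sectioning from the free end, tension +): N_DE = -26 kN, N_CD = -26 kN, N_BC = 1 kN, N_AB = 18.1 kN.
A_AB = 774.4 mm².
σ_AB = N_AB/A_AB = 18100/774.4 = 23.37 MPa.

23.4 MPa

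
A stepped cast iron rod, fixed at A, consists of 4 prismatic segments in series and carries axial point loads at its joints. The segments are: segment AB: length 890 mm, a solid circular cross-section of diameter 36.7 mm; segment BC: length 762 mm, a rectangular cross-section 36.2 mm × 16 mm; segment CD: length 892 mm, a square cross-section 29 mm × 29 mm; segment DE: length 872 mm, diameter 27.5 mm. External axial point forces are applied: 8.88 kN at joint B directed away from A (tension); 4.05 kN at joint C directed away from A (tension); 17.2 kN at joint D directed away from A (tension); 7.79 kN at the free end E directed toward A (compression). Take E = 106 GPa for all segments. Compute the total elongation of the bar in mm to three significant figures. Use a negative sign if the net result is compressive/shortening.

0.331 mm

Internal axial forces (sectioning from the free end, tension +): N_DE = -7.79 kN, N_CD = 9.41 kN, N_BC = 13.46 kN, N_AB = 22.34 kN.
A_AB = 1058 mm².
A_BC = 579.2 mm².
A_CD = 841 mm².
A_DE = 594 mm².
δ_AB = 22340·890/(1058·106000) = 0.1773 mm
δ_BC = 13460·762/(579.2·106000) = 0.1671 mm
δ_CD = 9410·892/(841·106000) = 0.09416 mm
δ_DE = -7790·872/(594·106000) = -0.1079 mm
δ = Σδ_i = 0.3306 mm.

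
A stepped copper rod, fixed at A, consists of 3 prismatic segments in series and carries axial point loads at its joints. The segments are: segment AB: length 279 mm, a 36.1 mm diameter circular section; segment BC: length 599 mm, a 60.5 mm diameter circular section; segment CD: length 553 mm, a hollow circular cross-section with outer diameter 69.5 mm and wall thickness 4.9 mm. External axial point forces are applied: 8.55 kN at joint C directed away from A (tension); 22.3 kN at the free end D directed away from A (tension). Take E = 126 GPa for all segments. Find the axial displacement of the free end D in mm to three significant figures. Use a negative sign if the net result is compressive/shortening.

0.216 mm

Internal axial forces (sectioning from the free end, tension +): N_CD = 22.3 kN, N_BC = 30.85 kN, N_AB = 30.85 kN.
A_AB = 1024 mm².
A_BC = 2875 mm².
A_CD = 994.4 mm².
δ_AB = 30850·279/(1024·126000) = 0.06674 mm
δ_BC = 30850·599/(2875·126000) = 0.05102 mm
δ_CD = 22300·553/(994.4·126000) = 0.09842 mm
δ = Σδ_i = 0.2162 mm.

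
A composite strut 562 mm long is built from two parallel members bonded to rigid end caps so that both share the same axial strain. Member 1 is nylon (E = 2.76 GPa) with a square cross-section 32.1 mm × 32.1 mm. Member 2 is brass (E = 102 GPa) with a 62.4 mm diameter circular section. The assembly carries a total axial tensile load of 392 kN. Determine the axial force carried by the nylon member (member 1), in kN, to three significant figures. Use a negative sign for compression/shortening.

3.54 kN

A_1 = 1030 mm².
A_2 = 3058 mm².
Equal strain + equilibrium ⇒ each member carries load in proportion to AE: A₁E₁ = 2844000 N, A₂E₂ = 311900000 N, ΣAE = 314800000 N.
F₁ = P·A₁E₁/ΣAE = 392000·2844000/314800000 = 3542 N.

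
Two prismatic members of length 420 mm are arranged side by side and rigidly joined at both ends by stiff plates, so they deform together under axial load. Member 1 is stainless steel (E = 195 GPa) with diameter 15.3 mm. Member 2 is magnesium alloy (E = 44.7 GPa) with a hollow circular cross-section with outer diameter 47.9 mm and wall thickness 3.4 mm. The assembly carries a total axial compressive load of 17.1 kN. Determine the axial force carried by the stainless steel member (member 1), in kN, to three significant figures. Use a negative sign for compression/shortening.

-10.7 kN

A_1 = 183.9 mm².
A_2 = 475.3 mm².
Equal strain + equilibrium ⇒ each member carries load in proportion to AE: A₁E₁ = 35850000 N, A₂E₂ = 21250000 N, ΣAE = 57100000 N.
F₁ = P·A₁E₁/ΣAE = -17100·35850000/57100000 = -10740 N.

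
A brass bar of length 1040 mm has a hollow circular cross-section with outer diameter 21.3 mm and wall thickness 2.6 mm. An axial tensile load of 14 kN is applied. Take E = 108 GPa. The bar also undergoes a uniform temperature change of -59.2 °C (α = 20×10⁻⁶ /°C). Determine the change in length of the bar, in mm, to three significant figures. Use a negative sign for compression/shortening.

A = 152.7 mm².
δ_mech = NL/(AE) = 14000·1040/(152.7·108000) = 0.8826 mm.
δ_thermal = αLΔT = 20e-6·1040·-59.2 = -1.231 mm.
δ = δ_mech + δ_thermal = -0.3487 mm.

-0.349 mm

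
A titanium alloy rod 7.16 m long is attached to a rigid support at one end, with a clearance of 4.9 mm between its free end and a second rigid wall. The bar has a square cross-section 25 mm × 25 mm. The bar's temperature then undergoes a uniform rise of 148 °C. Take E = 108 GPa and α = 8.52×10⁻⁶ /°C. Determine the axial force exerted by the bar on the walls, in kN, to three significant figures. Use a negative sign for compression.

-38.9 kN

Free thermal expansion αLΔT = 8.52e-6 · 7160 · 148 = 9.028 mm.
The walls engage after the gap closes; constrained expansion = 9.028 − 4.9 = 4.128 mm.
The walls impose strain ε = −(4.128)/7160 = -5.7660e-04; σ = Eε = 108000 · -5.7660e-04 = -62.27 MPa.
Wall reaction R = σ·A = -62.27·625 = -38920 N = -38.92 kN.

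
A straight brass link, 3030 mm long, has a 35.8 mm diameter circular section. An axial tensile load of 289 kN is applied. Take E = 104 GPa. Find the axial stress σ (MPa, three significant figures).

A = 1007 mm².
σ = N/A = 289000/1007 = 287.1 MPa.

287 MPa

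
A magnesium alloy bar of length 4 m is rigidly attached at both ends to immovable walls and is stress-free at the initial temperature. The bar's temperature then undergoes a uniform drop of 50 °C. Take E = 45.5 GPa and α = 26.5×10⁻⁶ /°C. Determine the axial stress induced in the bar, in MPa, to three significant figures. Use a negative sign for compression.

Free thermal expansion αLΔT = 26.5e-6 · 4000 · -50 = -5.3 mm.
The walls impose strain ε = −(-5.3)/4000 = 1.3250e-03; σ = Eε = 45500 · 1.3250e-03 = 60.29 MPa.

60.3 MPa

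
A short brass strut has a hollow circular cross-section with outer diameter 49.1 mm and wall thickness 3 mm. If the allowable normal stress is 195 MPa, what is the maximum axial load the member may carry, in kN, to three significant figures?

A = 434.5 mm².
P_max = σ_allow · A = 195 · 434.5 = 84720 N = 84.72 kN.

84.7 kN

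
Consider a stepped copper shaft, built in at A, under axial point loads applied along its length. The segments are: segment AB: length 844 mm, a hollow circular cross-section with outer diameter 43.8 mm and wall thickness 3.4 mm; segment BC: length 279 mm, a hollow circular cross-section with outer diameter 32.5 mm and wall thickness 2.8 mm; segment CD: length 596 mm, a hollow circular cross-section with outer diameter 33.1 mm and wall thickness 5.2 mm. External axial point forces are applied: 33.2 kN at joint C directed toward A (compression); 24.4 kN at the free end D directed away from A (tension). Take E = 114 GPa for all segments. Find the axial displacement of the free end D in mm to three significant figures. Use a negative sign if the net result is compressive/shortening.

0.0465 mm

Internal axial forces (sectioning from the free end, tension +): N_CD = 24.4 kN, N_BC = -8.8 kN, N_AB = -8.8 kN.
A_AB = 431.5 mm².
A_BC = 261.3 mm².
A_CD = 455.8 mm².
δ_AB = -8800·844/(431.5·114000) = -0.151 mm
δ_BC = -8800·279/(261.3·114000) = -0.08244 mm
δ_CD = 24400·596/(455.8·114000) = 0.2799 mm
δ = Σδ_i = 0.04647 mm.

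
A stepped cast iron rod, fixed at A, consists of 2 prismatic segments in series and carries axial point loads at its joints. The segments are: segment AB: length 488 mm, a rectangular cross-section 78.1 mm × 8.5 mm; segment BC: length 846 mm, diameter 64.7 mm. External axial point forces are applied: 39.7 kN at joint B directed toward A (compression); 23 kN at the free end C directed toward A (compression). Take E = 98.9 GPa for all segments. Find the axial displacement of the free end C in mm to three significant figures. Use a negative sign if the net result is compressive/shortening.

Internal axial forces (sectioning from the free end, tension +): N_BC = -23 kN, N_AB = -62.7 kN.
A_AB = 663.8 mm².
A_BC = 3288 mm².
δ_AB = -62700·488/(663.8·98900) = -0.466 mm
δ_BC = -23000·846/(3288·98900) = -0.05984 mm
δ = Σδ_i = -0.5259 mm.

-0.526 mm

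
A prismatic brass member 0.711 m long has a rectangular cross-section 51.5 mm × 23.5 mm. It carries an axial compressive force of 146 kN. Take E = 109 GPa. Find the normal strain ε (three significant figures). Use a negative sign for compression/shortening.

A = 1210 mm².
σ = N/A = -120.6 MPa; ε = σ/E = -120.6/109000 = -1.107e-03.

-0.00111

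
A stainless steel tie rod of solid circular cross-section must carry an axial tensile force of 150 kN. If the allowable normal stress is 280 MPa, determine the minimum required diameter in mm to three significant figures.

Required area A ≥ P/σ_allow = 150000/280 = 535.7 mm².
For a solid circular section, d ≥ √(4A/π) = 26.12 mm.

26.1 mm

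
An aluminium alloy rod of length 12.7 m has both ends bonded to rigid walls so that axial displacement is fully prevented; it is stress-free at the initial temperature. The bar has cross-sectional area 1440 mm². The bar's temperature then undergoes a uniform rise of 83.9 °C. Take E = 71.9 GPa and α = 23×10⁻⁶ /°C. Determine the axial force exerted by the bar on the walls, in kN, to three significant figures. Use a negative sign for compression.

-200 kN

Free thermal expansion αLΔT = 23e-6 · 12700 · 83.9 = 24.51 mm.
The walls impose strain ε = −(24.51)/12700 = -1.9297e-03; σ = Eε = 71900 · -1.9297e-03 = -138.7 MPa.
Wall reaction R = σ·A = -138.7·1440 = -199800 N = -199.8 kN.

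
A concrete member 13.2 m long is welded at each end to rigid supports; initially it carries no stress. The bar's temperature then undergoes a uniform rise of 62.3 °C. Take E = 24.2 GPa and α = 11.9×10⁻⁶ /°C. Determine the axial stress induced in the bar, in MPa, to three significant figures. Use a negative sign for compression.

Free thermal expansion αLΔT = 11.9e-6 · 13200 · 62.3 = 9.786 mm.
The walls impose strain ε = −(9.786)/13200 = -7.4137e-04; σ = Eε = 24200 · -7.4137e-04 = -17.94 MPa.

-17.9 MPa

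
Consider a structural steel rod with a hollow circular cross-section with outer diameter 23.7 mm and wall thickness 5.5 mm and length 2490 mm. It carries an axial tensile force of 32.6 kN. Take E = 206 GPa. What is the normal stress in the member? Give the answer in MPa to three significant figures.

104 MPa

A = 314.5 mm².
σ = N/A = 32600/314.5 = 103.7 MPa.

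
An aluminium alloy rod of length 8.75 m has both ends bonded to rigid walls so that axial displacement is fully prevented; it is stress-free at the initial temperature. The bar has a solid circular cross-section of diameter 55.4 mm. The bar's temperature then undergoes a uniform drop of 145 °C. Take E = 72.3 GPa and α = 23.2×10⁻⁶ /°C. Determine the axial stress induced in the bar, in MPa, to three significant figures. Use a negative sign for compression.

Free thermal expansion αLΔT = 23.2e-6 · 8750 · -145 = -29.43 mm.
The walls impose strain ε = −(-29.43)/8750 = 3.3640e-03; σ = Eε = 72300 · 3.3640e-03 = 243.2 MPa.

243 MPa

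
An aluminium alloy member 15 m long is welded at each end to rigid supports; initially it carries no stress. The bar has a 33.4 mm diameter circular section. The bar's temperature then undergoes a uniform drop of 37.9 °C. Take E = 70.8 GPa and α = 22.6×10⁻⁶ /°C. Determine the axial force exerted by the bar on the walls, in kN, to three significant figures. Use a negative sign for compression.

53.1 kN

Free thermal expansion αLΔT = 22.6e-6 · 15000 · -37.9 = -12.85 mm.
The walls impose strain ε = −(-12.85)/15000 = 8.5654e-04; σ = Eε = 70800 · 8.5654e-04 = 60.64 MPa.
Wall reaction R = σ·A = 60.64·876.2 = 53130 N = 53.13 kN.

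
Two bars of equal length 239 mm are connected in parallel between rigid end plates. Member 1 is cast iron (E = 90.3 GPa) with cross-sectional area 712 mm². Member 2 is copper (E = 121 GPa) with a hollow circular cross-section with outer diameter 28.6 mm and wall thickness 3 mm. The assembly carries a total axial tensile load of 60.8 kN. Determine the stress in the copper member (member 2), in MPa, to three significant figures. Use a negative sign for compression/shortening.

78.7 MPa

A_2 = 241.3 mm².
Equal strain + equilibrium ⇒ each member carries load in proportion to AE: A₁E₁ = 64290000 N, A₂E₂ = 29190000 N, ΣAE = 93490000 N.
σ₂ = P·E₂/ΣAE = 60800·121000/93490000 = 78.69 MPa.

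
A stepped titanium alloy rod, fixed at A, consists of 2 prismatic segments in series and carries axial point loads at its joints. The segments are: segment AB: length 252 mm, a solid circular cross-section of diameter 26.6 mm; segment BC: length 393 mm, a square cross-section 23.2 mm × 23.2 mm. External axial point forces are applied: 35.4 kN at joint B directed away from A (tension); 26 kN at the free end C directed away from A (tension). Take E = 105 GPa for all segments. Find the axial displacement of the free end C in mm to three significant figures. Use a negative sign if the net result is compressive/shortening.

Internal axial forces (sectioning from the free end, tension +): N_BC = 26 kN, N_AB = 61.4 kN.
A_AB = 555.7 mm².
A_BC = 538.2 mm².
δ_AB = 61400·252/(555.7·105000) = 0.2652 mm
δ_BC = 26000·393/(538.2·105000) = 0.1808 mm
δ = Σδ_i = 0.446 mm.

0.446 mm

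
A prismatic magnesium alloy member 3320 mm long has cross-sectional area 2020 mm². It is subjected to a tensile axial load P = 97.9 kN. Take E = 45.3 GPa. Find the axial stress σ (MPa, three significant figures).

48.5 MPa

σ = N/A = 97900/2020 = 48.47 MPa.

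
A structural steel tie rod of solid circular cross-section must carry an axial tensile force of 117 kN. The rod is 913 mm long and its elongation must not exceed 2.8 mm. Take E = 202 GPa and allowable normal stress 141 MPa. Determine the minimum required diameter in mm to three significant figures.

32.5 mm

Required area A ≥ P/σ_allow = 117000/141 = 829.8 mm².
For a solid circular section, d ≥ √(4A/π) = 32.5 mm.
Elongation limit: A ≥ PL/(Eδ_allow) = 117000·913/(202000·2.8) = 188.9 mm² ⇒ d ≥ 15.51 mm.
The stress limit governs.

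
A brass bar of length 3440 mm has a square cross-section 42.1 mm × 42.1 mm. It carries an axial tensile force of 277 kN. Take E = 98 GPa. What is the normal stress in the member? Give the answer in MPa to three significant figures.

156 MPa

A = 1772 mm².
σ = N/A = 277000/1772 = 156.3 MPa.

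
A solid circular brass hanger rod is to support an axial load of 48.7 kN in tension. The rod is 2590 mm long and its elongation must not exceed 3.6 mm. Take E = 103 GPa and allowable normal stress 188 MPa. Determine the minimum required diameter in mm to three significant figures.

Required area A ≥ P/σ_allow = 48700/188 = 259 mm².
For a solid circular section, d ≥ √(4A/π) = 18.16 mm.
Elongation limit: A ≥ PL/(Eδ_allow) = 48700·2590/(103000·3.6) = 340.2 mm² ⇒ d ≥ 20.81 mm.
The elongation limit governs.

20.8 mm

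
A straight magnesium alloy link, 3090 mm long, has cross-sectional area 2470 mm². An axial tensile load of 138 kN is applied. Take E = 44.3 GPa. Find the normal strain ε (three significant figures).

0.00126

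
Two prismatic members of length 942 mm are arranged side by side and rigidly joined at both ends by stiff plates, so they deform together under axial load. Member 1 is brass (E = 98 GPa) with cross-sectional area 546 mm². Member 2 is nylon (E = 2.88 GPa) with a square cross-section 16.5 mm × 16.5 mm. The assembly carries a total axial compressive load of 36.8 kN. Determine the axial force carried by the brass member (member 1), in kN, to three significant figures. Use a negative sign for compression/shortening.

A_2 = 272.2 mm².
Equal strain + equilibrium ⇒ each member carries load in proportion to AE: A₁E₁ = 53510000 N, A₂E₂ = 784100 N, ΣAE = 54290000 N.
F₁ = P·A₁E₁/ΣAE = -36800·53510000/54290000 = -36270 N.

-36.3 kN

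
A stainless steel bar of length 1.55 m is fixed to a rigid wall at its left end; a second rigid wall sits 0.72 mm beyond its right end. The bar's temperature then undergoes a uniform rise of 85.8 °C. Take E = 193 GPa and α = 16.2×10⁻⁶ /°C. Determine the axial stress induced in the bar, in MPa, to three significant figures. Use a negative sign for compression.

Free thermal expansion αLΔT = 16.2e-6 · 1550 · 85.8 = 2.154 mm.
The walls engage after the gap closes; constrained expansion = 2.154 − 0.72 = 1.434 mm.
The walls impose strain ε = −(1.434)/1550 = -9.2544e-04; σ = Eε = 193000 · -9.2544e-04 = -178.6 MPa.

-179 MPa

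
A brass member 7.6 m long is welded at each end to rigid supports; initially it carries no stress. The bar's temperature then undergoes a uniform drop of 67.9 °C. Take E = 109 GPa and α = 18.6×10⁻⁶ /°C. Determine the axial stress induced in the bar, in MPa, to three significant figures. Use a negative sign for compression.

Free thermal expansion αLΔT = 18.6e-6 · 7600 · -67.9 = -9.598 mm.
The walls impose strain ε = −(-9.598)/7600 = 1.2629e-03; σ = Eε = 109000 · 1.2629e-03 = 137.7 MPa.

138 MPa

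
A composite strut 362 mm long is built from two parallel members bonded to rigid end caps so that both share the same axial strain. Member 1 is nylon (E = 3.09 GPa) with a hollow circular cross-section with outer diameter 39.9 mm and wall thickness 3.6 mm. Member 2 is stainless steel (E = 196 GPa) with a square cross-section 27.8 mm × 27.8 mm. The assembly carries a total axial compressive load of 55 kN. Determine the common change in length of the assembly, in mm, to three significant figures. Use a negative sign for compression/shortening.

A_1 = 410.5 mm².
A_2 = 772.8 mm².
Equal strain + equilibrium ⇒ each member carries load in proportion to AE: A₁E₁ = 1269000 N, A₂E₂ = 151500000 N, ΣAE = 152700000 N.
δ = PL/ΣAE = -55000·362/152700000 = -0.1303 mm.

-0.130 mm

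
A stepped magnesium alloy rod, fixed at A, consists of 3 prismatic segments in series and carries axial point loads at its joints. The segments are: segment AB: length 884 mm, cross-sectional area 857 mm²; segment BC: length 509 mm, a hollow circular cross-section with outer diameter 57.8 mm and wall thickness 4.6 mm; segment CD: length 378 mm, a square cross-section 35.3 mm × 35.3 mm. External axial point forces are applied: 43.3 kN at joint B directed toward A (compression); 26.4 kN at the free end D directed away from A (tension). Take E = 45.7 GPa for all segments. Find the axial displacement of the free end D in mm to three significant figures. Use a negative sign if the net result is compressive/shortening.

Internal axial forces (sectioning from the free end, tension +): N_CD = 26.4 kN, N_BC = 26.4 kN, N_AB = -16.9 kN.
A_BC = 768.8 mm².
A_CD = 1246 mm².
δ_AB = -16900·884/(857·45700) = -0.3815 mm
δ_BC = 26400·509/(768.8·45700) = 0.3825 mm
δ_CD = 26400·378/(1246·45700) = 0.1752 mm
δ = Σδ_i = 0.1762 mm.

0.176 mm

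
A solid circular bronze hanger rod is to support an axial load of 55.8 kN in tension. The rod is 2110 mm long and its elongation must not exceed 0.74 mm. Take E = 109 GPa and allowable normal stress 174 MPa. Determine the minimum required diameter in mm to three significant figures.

Required area A ≥ P/σ_allow = 55800/174 = 320.7 mm².
For a solid circular section, d ≥ √(4A/π) = 20.21 mm.
Elongation limit: A ≥ PL/(Eδ_allow) = 55800·2110/(109000·0.74) = 1460 mm² ⇒ d ≥ 43.11 mm.
The elongation limit governs.

43.1 mm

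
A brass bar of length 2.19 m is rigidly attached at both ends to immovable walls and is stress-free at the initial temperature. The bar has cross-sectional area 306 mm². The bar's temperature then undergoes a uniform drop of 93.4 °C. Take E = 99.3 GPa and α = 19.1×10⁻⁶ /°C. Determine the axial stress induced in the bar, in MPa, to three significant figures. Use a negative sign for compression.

Free thermal expansion αLΔT = 19.1e-6 · 2190 · -93.4 = -3.907 mm.
The walls impose strain ε = −(-3.907)/2190 = 1.7839e-03; σ = Eε = 99300 · 1.7839e-03 = 177.1 MPa.

177 MPa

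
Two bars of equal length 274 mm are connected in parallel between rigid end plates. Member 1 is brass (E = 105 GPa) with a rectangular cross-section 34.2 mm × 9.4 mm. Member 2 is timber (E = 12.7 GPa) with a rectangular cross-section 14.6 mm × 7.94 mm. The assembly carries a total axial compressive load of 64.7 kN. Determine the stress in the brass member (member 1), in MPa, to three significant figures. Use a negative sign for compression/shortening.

A_1 = 321.5 mm².
A_2 = 115.9 mm².
Equal strain + equilibrium ⇒ each member carries load in proportion to AE: A₁E₁ = 33760000 N, A₂E₂ = 1472000 N, ΣAE = 35230000 N.
σ₁ = P·E₁/ΣAE = -64700·105000/35230000 = -192.8 MPa.

-193 MPa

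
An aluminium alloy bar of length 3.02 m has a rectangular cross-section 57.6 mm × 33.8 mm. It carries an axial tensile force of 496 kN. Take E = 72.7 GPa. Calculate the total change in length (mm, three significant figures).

A = 1947 mm².
δ_mech = NL/(AE) = 496000·3020/(1947·72700) = 10.58 mm.

10.6 mm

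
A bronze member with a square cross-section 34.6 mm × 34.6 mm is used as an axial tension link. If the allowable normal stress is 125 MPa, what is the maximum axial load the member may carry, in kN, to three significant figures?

150 kN

A = 1197 mm².
P_max = σ_allow · A = 125 · 1197 = 149600 N = 149.6 kN.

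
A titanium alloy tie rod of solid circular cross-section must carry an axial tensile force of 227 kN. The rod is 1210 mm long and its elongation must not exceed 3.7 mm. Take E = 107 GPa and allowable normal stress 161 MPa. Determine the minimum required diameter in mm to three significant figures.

42.4 mm

Required area A ≥ P/σ_allow = 227000/161 = 1410 mm².
For a solid circular section, d ≥ √(4A/π) = 42.37 mm.
Elongation limit: A ≥ PL/(Eδ_allow) = 227000·1210/(107000·3.7) = 693.8 mm² ⇒ d ≥ 29.72 mm.
The stress limit governs.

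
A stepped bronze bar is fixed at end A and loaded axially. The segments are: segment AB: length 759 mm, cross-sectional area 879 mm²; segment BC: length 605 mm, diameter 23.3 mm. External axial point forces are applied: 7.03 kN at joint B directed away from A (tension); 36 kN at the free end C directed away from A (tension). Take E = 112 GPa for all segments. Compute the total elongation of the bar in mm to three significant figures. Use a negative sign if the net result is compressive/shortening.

0.788 mm

Internal axial forces (sectioning from the free end, tension +): N_BC = 36 kN, N_AB = 43.03 kN.
A_BC = 426.4 mm².
δ_AB = 43030·759/(879·112000) = 0.3317 mm
δ_BC = 36000·605/(426.4·112000) = 0.4561 mm
δ = Σδ_i = 0.7878 mm.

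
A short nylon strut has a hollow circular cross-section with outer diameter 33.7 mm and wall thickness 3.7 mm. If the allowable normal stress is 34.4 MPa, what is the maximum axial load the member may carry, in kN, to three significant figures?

12.0 kN

A = 348.7 mm².
P_max = σ_allow · A = 34.4 · 348.7 = 12000 N = 12 kN.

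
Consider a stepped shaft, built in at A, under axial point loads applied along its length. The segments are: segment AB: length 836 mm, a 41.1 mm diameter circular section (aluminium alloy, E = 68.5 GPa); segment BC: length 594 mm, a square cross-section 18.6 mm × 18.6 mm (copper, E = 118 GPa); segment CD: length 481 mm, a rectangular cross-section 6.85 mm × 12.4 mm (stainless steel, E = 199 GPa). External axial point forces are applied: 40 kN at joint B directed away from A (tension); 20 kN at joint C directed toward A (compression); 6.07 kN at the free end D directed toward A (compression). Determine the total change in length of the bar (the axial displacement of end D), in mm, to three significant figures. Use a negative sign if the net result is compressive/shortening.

-0.424 mm

Internal axial forces (sectioning from the free end, tension +): N_CD = -6.07 kN, N_BC = -26.07 kN, N_AB = 13.93 kN.
A_AB = 1327 mm².
A_BC = 346 mm².
A_CD = 84.94 mm².
δ_AB = 13930·836/(1327·68500) = 0.1281 mm
δ_BC = -26070·594/(346·118000) = -0.3793 mm
δ_CD = -6070·481/(84.94·199000) = -0.1727 mm
δ = Σδ_i = -0.4239 mm.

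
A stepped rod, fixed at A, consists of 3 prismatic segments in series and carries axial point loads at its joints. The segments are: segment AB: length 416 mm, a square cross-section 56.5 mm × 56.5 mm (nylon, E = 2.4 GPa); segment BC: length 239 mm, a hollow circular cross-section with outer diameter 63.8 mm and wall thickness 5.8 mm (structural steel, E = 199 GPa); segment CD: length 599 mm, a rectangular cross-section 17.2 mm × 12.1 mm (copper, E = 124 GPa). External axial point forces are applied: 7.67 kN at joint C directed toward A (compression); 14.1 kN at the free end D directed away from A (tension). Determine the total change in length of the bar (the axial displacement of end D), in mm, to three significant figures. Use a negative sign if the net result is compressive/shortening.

Internal axial forces (sectioning from the free end, tension +): N_CD = 14.1 kN, N_BC = 6.43 kN, N_AB = 6.43 kN.
A_AB = 3192 mm².
A_BC = 1057 mm².
A_CD = 208.1 mm².
δ_AB = 6430·416/(3192·2400) = 0.3491 mm
δ_BC = 6430·239/(1057·199000) = 0.007307 mm
δ_CD = 14100·599/(208.1·124000) = 0.3273 mm
δ = Σδ_i = 0.6837 mm.

0.684 mm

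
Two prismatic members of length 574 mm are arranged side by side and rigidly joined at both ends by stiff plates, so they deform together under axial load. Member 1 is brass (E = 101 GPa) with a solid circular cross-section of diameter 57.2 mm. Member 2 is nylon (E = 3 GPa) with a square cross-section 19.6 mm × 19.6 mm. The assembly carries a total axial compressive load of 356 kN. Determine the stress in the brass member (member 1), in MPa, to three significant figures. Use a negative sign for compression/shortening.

-138 MPa

A_1 = 2570 mm².
A_2 = 384.2 mm².
Equal strain + equilibrium ⇒ each member carries load in proportion to AE: A₁E₁ = 259500000 N, A₂E₂ = 1152000 N, ΣAE = 260700000 N.
σ₁ = P·E₁/ΣAE = -356000·101000/260700000 = -137.9 MPa.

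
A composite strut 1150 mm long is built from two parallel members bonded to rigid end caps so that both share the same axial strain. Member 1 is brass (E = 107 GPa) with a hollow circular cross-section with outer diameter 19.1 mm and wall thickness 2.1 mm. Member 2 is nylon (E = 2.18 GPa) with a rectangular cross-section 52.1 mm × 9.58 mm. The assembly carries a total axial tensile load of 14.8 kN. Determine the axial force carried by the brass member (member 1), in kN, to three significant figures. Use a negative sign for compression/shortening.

13.6 kN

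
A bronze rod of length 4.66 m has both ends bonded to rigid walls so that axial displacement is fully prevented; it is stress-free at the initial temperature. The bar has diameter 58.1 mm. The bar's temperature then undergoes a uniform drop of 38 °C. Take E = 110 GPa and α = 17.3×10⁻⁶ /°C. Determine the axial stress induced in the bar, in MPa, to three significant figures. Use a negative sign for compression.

Free thermal expansion αLΔT = 17.3e-6 · 4660 · -38 = -3.063 mm.
The walls impose strain ε = −(-3.063)/4660 = 6.5740e-04; σ = Eε = 110000 · 6.5740e-04 = 72.31 MPa.

72.3 MPa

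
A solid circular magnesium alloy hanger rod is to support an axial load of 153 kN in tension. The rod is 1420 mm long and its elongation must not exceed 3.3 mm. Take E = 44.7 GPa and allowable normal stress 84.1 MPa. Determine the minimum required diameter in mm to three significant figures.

48.1 mm

Required area A ≥ P/σ_allow = 153000/84.1 = 1819 mm².
For a solid circular section, d ≥ √(4A/π) = 48.13 mm.
Elongation limit: A ≥ PL/(Eδ_allow) = 153000·1420/(44700·3.3) = 1473 mm² ⇒ d ≥ 43.3 mm.
The stress limit governs.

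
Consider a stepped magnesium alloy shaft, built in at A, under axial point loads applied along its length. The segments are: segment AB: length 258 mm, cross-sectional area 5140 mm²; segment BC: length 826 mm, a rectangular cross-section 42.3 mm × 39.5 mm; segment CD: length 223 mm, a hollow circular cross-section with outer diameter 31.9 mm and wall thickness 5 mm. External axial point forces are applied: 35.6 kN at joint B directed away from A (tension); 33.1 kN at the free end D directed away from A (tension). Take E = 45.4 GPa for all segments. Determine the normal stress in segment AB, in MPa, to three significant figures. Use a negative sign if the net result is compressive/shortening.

13.4 MPa

Internal axial forces (sectioning from the free end, tension +): N_CD = 33.1 kN, N_BC = 33.1 kN, N_AB = 68.7 kN.
σ_AB = N_AB/A_AB = 68700/5140 = 13.37 MPa.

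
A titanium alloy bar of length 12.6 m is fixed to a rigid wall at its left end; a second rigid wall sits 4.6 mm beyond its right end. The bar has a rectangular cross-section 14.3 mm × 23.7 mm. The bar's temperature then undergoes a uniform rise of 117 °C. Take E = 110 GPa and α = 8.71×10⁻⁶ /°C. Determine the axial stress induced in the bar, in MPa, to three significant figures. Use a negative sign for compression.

-71.9 MPa

Free thermal expansion αLΔT = 8.71e-6 · 12600 · 117 = 12.84 mm.
The walls engage after the gap closes; constrained expansion = 12.84 − 4.6 = 8.24 mm.
The walls impose strain ε = −(8.24)/12600 = -6.5399e-04; σ = Eε = 110000 · -6.5399e-04 = -71.94 MPa.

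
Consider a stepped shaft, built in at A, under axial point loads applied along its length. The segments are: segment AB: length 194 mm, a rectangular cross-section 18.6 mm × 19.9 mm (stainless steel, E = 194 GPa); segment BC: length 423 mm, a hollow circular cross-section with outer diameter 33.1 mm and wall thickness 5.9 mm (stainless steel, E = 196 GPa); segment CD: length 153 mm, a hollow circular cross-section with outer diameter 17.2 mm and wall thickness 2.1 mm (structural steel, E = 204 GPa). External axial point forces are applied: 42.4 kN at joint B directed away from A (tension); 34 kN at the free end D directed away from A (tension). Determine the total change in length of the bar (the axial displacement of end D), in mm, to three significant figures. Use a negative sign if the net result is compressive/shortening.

0.608 mm

Internal axial forces (sectioning from the free end, tension +): N_CD = 34 kN, N_BC = 34 kN, N_AB = 76.4 kN.
A_AB = 370.1 mm².
A_BC = 504.2 mm².
A_CD = 99.62 mm².
δ_AB = 76400·194/(370.1·194000) = 0.2064 mm
δ_BC = 34000·423/(504.2·196000) = 0.1455 mm
δ_CD = 34000·153/(99.62·204000) = 0.256 mm
δ = Σδ_i = 0.6079 mm.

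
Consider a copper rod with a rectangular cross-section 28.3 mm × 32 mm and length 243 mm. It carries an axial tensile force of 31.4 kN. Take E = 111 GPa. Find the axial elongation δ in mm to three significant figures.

0.0759 mm

A = 905.6 mm².
δ_mech = NL/(AE) = 31400·243/(905.6·111000) = 0.07591 mm.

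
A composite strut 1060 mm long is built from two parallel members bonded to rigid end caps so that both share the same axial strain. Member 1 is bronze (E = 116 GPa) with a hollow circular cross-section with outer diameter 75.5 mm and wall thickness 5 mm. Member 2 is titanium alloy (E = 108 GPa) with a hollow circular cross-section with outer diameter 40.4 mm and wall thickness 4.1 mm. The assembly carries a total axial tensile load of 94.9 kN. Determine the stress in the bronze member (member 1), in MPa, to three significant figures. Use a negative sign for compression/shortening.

61.5 MPa

A_1 = 1107 mm².
A_2 = 467.6 mm².
Equal strain + equilibrium ⇒ each member carries load in proportion to AE: A₁E₁ = 128500000 N, A₂E₂ = 50500000 N, ΣAE = 179000000 N.
σ₁ = P·E₁/ΣAE = 94900·116000/179000000 = 61.51 MPa.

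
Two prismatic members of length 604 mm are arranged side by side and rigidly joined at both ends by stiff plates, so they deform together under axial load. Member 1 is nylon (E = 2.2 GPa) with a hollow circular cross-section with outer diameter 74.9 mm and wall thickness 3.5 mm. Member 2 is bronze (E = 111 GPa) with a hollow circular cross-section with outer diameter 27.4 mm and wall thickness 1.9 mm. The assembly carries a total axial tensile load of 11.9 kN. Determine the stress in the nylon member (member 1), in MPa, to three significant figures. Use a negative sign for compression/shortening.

1.41 MPa

A_1 = 785.1 mm².
A_2 = 152.2 mm².
Equal strain + equilibrium ⇒ each member carries load in proportion to AE: A₁E₁ = 1727000 N, A₂E₂ = 16900000 N, ΣAE = 18620000 N.
σ₁ = P·E₁/ΣAE = 11900·2200/18620000 = 1.406 MPa.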